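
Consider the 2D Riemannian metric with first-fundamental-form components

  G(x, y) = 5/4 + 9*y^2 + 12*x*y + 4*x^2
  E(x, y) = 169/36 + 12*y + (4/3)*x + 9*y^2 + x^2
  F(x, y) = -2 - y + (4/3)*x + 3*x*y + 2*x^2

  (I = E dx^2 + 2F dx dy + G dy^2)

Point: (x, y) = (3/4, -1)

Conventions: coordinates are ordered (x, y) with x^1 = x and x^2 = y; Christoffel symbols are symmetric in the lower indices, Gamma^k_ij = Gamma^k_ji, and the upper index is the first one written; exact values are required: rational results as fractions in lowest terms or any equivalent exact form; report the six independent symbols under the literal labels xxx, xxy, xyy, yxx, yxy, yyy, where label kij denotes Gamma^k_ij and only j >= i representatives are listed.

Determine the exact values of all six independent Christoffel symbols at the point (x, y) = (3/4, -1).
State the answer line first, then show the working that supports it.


Answer: Gamma_xxx = 5664/5837, Gamma_xxy = -7992/5837, Gamma_xyy = 5652/5837, Gamma_yxx = 27142/17511, Gamma_yxy = -7572/5837, Gamma_yyy = -5688/5837

E = 469/144, F = -9/8, G = 7/2 at the point
E_x = 17/6, E_y = -6, F_x = 4/3, F_y = 5/4, G_x = -6, G_y = -9
EG - F^2 = 5837/576;  g^inv = (576/5837) * [[7/2, 9/8], [9/8, 469/144]]
first-kind symbols [ij,l] = (1/2)(d_i g_jl + d_j g_il - d_l g_ij): [xx,x] = E_x/2 = 17/12, [xx,y] = F_x - E_y/2 = 13/3, [xy,x] = E_y/2 = -3, [xy,y] = G_x/2 = -3, [yy,x] = F_y - G_x/2 = 17/4, [yy,y] = G_y/2 = -9/2
Gamma^x_ij = (G*[ij,x] - F*[ij,y])/(EG - F^2), Gamma^y_ij = (E*[ij,y] - F*[ij,x])/(EG - F^2)


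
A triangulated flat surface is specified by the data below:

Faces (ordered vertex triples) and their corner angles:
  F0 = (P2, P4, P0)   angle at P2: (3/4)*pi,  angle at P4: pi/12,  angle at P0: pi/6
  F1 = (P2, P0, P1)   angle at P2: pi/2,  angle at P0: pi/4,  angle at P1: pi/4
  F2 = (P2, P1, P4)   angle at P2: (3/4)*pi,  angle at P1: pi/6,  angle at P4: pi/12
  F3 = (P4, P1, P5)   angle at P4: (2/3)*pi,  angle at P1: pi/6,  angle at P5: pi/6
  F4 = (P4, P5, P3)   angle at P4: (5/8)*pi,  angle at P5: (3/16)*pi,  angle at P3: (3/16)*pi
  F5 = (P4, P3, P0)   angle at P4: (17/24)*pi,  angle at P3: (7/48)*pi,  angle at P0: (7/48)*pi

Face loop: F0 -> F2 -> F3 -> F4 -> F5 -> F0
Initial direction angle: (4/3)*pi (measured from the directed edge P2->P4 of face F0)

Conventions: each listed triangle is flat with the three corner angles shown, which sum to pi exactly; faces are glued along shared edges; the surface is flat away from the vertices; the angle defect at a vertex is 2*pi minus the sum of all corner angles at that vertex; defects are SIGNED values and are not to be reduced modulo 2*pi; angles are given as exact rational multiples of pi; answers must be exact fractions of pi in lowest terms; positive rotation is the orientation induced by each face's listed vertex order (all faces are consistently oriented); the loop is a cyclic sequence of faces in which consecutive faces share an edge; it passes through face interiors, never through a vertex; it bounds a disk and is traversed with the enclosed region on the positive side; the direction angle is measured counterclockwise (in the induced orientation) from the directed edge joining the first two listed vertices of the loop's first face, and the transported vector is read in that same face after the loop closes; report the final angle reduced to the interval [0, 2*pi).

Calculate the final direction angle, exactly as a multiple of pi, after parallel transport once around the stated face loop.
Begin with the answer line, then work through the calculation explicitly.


Answer: final direction angle = (7/6)*pi

enclosed vertex P4: corner angles sum to (13/6)*pi, defect = 2*pi - (13/6)*pi = -pi/6
final direction = starting direction + enclosed defect total, reduced mod 2*pi (induced orientation)
final angle = (4/3)*pi - pi/6 = (7/6)*pi (mod 2*pi)


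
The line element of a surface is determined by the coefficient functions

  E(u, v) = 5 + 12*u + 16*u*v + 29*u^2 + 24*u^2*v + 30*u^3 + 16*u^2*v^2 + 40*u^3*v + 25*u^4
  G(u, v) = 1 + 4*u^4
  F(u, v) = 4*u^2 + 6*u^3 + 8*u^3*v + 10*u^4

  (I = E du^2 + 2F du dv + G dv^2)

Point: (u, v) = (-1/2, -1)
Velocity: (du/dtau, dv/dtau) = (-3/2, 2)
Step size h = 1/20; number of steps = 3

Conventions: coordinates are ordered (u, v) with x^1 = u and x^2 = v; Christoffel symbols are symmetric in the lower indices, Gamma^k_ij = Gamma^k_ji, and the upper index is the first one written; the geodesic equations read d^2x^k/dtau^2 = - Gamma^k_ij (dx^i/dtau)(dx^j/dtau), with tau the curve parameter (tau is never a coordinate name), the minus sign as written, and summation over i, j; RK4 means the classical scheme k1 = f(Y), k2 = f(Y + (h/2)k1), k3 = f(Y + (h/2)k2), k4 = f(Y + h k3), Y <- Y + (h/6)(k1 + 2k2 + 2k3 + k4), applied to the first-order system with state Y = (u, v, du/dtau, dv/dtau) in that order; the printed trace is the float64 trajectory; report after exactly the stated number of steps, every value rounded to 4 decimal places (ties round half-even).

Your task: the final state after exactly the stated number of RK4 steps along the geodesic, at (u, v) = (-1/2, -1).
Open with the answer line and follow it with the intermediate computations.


Answer: u = -0.7239, v = -0.6999, du/dtau = -1.5017, dv/dtau = 1.9989

f(Y) = (du/dtau, dv/dtau, -Gamma^u_ij Y'^i Y'^j, -Gamma^v_ij Y'^i Y'^j) with the Gammas evaluated at the stage position; h = 0.050000; intermediate values shown to 6 dp
step 0: u = -0.5000, v = -1.0000, du/dtau = -1.5000, dv/dtau = 2.0000
step 1:
  k1: at (u, v) = (-0.500000, -1.000000), (du/dtau, dv/dtau) = (-1.500000, 2.000000); Gamma_uuu = -1.469388, Gamma_uuv = -0.489796, Gamma_uvv = 0.000000, Gamma_vuu = -0.195918, Gamma_vuv = -0.065306, Gamma_vvv = 0.000000; k1 = (-1.500000, 2.000000, 0.367347, 0.048980)
  k2: at (u, v) = (-0.537500, -0.950000), (du/dtau, dv/dtau) = (-1.490816, 2.001224); Gamma_uuu = -1.463687, Gamma_uuv = -0.509624, Gamma_uvv = 0.000000, Gamma_vuu = -0.218281, Gamma_vuv = -0.076001, Gamma_vvv = 0.000000; k2 = (-1.490816, 2.001224, 0.212211, 0.031647)
  k3: at (u, v) = (-0.537270, -0.949969), (du/dtau, dv/dtau) = (-1.494695, 2.000791); Gamma_uuu = -1.463634, Gamma_uuv = -0.509587, Gamma_uvv = 0.000000, Gamma_vuu = -0.218170, Gamma_vuv = -0.075959, Gamma_vvv = 0.000000; k3 = (-1.494695, 2.000791, 0.222008, 0.033093)
  k4: at (u, v) = (-0.574735, -0.899960), (du/dtau, dv/dtau) = (-1.488900, 2.001655); Gamma_uuu = -1.457185, Gamma_uuv = -0.527789, Gamma_uvv = 0.000000, Gamma_vuu = -0.240888, Gamma_vuv = -0.087249, Gamma_vvv = 0.000000; k4 = (-1.488900, 2.001655, 0.084417, 0.013955)
  Y <- Y + (h/6)(k1 + 2k2 + 2k3 + k4): u = -0.5747, v = -0.9000, du/dtau = -1.4890, dv/dtau = 2.0016
step 2:
  k1: at (u, v) = (-0.574666, -0.899953), (du/dtau, dv/dtau) = (-1.488998, 2.001603); Gamma_uuu = -1.457175, Gamma_uuv = -0.527783, Gamma_uvv = 0.000000, Gamma_vuu = -0.240857, Gamma_vuv = -0.087237, Gamma_vvv = 0.000000; k1 = (-1.488998, 2.001603, 0.084737, 0.014006)
  k2: at (u, v) = (-0.611891, -0.849913), (du/dtau, dv/dtau) = (-1.486880, 2.001954); Gamma_uuu = -1.449946, Gamma_uuv = -0.544420, Gamma_uvv = 0.000000, Gamma_vuu = -0.263750, Gamma_vuv = -0.099032, Gamma_vvv = 0.000000; k2 = (-1.486880, 2.001954, -0.035555, -0.006468)
  k3: at (u, v) = (-0.611838, -0.849904), (du/dtau, dv/dtau) = (-1.489887, 2.001442); Gamma_uuu = -1.449943, Gamma_uuv = -0.544419, Gamma_uvv = 0.000000, Gamma_vuu = -0.263727, Gamma_vuv = -0.099023, Gamma_vvv = 0.000000; k3 = (-1.489887, 2.001442, -0.028300, -0.005147)
  k4: at (u, v) = (-0.649160, -0.799881), (du/dtau, dv/dtau) = (-1.490413, 2.001346); Gamma_uuu = -1.441967, Gamma_uuv = -0.559588, Gamma_uvv = 0.000000, Gamma_vuu = -0.286863, Gamma_vuv = -0.111324, Gamma_vvv = 0.000000; k4 = (-1.490413, 2.001346, -0.135226, -0.026902)
  Y <- Y + (h/6)(k1 + 2k2 + 2k3 + k4): u = -0.6491, v = -0.7999, du/dtau = -1.4905, dv/dtau = 2.0013
step 3:
  k1: at (u, v) = (-0.649107, -0.799871), (du/dtau, dv/dtau) = (-1.490483, 2.001302); Gamma_uuu = -1.441968, Gamma_uuv = -0.559590, Gamma_uvv = 0.000000, Gamma_vuu = -0.286842, Gamma_vuv = -0.111316, Gamma_vvv = 0.000000; k1 = (-1.490483, 2.001302, -0.135019, -0.026858)
  k2: at (u, v) = (-0.686369, -0.749839), (du/dtau, dv/dtau) = (-1.493859, 2.000631); Gamma_uuu = -1.433226, Gamma_uuv = -0.573344, Gamma_uvv = 0.000000, Gamma_vuu = -0.310074, Gamma_vuv = -0.124041, Gamma_vvv = 0.000000; k2 = (-1.493859, 2.000631, -0.228655, -0.049469)
  k3: at (u, v) = (-0.686454, -0.749856), (du/dtau, dv/dtau) = (-1.496200, 2.000066); Gamma_uuu = -1.433218, Gamma_uuv = -0.573335, Gamma_uvv = 0.000000, Gamma_vuu = -0.310104, Gamma_vuv = -0.124052, Gamma_vvv = 0.000000; k3 = (-1.496200, 2.000066, -0.222989, -0.048248)
  k4: at (u, v) = (-0.723917, -0.699868), (du/dtau, dv/dtau) = (-1.501633, 1.998890); Gamma_uuu = -1.423660, Gamma_uuv = -0.585688, Gamma_uvv = 0.000000, Gamma_vuu = -0.333434, Gamma_vuv = -0.137173, Gamma_vvv = 0.000000; k4 = (-1.501633, 1.998890, -0.305787, -0.071618)
  Y <- Y + (h/6)(k1 + 2k2 + 2k3 + k4): u = -0.7239, v = -0.6999, du/dtau = -1.5017, dv/dtau = 1.9989


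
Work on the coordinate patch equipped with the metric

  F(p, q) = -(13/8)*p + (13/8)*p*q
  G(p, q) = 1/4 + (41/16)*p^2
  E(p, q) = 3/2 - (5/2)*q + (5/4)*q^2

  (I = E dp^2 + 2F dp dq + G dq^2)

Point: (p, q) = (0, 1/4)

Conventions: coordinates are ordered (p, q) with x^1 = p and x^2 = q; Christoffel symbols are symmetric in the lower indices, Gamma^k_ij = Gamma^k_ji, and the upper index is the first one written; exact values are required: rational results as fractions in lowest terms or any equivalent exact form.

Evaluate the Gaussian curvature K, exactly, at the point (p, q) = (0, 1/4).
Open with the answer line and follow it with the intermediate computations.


Answer: K = -19760/3721

E = 61/64, F = 0, G = 1/4, EG - F^2 = 61/256 at the point
E_p = 0, E_q = -15/8, F_p = -39/32, F_q = 0, G_p = 0, G_q = 0
E_qq = 5/2, F_pq = 13/8, G_pp = 41/8
Evaluate Brioschi's two determinant matrices M1, M2 and divide by (EG - F^2)^2.
M1 = [[-E_qq/2 + F_pq - G_pp/2, E_p/2, F_p - E_q/2], [F_q - G_p/2, E, F], [G_q/2, F, G]] = [[-35/16, 0, -9/32], [0, 61/64, 0], [0, 0, 1/4]]; det M1 = -2135/4096
M2 = [[0, E_q/2, G_p/2], [E_q/2, E, F], [G_p/2, F, G]] = [[0, -15/16, 0], [-15/16, 61/64, 0], [0, 0, 1/4]]; det M2 = -225/1024
det M1 - det M2 = -1235/4096; K = -1235/4096 / (61/256)^2 = -19760/3721


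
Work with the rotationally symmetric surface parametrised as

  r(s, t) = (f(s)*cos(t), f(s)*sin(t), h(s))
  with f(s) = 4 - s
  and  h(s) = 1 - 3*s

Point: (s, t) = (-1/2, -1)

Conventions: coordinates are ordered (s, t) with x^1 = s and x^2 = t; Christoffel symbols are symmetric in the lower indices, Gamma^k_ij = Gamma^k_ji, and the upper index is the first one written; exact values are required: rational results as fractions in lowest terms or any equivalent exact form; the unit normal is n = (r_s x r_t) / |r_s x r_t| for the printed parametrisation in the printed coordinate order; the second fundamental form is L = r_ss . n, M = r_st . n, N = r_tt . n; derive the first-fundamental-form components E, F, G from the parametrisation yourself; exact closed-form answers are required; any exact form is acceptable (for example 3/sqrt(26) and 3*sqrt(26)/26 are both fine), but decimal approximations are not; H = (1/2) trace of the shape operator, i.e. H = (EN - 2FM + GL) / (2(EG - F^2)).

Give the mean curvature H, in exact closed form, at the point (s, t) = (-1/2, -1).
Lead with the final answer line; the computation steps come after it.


Answer: H = -sqrt(10)/30

f = 9/2, f' = -1, f'' = 0, h' = -3, h'' = 0
E = 10, F = 0, G = 81/4; answer radicand W^2 = 10
unnormalised second-form numerators: l = 0, m = 0, n = -27/2; L = l/sqrt(10), and similarly M = m/sqrt(W^2), N = n/sqrt(W^2)
H = (E*n - 2*F*m + G*l) / (2*(EG - F^2)*sqrt(W^2)); E*n - 2*F*m + G*l = -135, EG - F^2 = 405/2, so H = (-1/3)/sqrt(10)


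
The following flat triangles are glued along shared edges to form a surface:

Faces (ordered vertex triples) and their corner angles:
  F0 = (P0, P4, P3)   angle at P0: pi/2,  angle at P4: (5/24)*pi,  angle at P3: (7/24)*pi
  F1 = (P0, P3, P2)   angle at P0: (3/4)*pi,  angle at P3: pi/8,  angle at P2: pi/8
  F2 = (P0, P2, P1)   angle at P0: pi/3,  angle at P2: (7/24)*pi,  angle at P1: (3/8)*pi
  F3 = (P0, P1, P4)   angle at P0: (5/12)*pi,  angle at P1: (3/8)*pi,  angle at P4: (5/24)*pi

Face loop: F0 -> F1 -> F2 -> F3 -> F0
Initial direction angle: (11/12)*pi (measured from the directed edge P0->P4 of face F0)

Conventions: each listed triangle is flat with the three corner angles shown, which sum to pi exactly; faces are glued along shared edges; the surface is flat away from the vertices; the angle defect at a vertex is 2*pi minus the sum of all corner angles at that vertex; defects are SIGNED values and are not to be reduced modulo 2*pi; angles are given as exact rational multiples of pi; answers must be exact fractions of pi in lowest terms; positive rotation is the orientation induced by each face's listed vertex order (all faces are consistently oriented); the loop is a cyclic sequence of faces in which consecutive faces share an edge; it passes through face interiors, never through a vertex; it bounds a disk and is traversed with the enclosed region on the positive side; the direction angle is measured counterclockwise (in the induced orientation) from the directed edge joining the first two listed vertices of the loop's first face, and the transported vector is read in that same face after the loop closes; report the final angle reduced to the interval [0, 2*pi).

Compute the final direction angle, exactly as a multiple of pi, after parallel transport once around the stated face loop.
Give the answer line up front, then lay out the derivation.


Answer: final direction angle = (11/12)*pi

enclosed vertex P0: corner angles sum to 2*pi, defect = 2*pi - 2*pi = 0
the final direction is the initial angle plus the enclosed defects, taken mod 2*pi in the induced orientation
final angle = (11/12)*pi + 0 = (11/12)*pi (mod 2*pi)


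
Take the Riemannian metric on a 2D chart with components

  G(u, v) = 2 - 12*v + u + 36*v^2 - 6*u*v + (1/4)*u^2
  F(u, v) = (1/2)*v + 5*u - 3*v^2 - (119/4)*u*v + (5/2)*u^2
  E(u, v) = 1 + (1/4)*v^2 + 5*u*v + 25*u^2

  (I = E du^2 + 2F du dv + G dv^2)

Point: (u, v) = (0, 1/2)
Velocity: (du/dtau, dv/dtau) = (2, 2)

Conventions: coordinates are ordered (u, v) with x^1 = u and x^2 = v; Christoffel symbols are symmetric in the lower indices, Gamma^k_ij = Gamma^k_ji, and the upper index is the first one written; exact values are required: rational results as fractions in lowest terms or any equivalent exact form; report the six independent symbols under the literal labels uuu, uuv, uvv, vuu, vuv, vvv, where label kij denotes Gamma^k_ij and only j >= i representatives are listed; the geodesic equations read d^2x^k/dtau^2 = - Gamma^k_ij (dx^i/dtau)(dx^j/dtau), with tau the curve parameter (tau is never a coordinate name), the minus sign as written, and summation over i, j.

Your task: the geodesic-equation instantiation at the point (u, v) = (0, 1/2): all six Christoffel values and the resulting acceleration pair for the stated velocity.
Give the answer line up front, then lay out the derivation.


Answer: Gamma_uuu = 20/81, Gamma_uuv = 2/81, Gamma_uvv = -8/27, Gamma_vuu = -160/81, Gamma_vuv = -16/81, Gamma_vvv = 64/27; accelerations (d^2u/dtau^2, d^2v/dtau^2) = (0, 0)

E = 17/16, F = -1/2, G = 5 at the point
E_u = 5/2, E_v = 1/4, F_u = -79/8, F_v = -5/2, G_u = -2, G_v = 24
EG - F^2 = 81/16;  g^inv = (16/81) * [[5, 1/2], [1/2, 17/16]]
first-kind symbols [ij,l] = (1/2)(d_i g_jl + d_j g_il - d_l g_ij): [uu,u] = E_u/2 = 5/4, [uu,v] = F_u - E_v/2 = -10, [uv,u] = E_v/2 = 1/8, [uv,v] = G_u/2 = -1, [vv,u] = F_v - G_u/2 = -3/2, [vv,v] = G_v/2 = 12
Gamma^u_ij = (G*[ij,u] - F*[ij,v])/(EG - F^2), Gamma^v_ij = (E*[ij,v] - F*[ij,u])/(EG - F^2)
Gamma_uuu = 20/81, Gamma_uuv = 2/81, Gamma_uvv = -8/27, Gamma_vuu = -160/81, Gamma_vuv = -16/81, Gamma_vvv = 64/27
d^2u/dtau^2 = -(Gamma_uuu*(2)^2 + 2*Gamma_uuv*(2)*(2) + Gamma_uvv*(2)^2) = 0
d^2v/dtau^2 = -(Gamma_vuu*(2)^2 + 2*Gamma_vuv*(2)*(2) + Gamma_vvv*(2)^2) = 0


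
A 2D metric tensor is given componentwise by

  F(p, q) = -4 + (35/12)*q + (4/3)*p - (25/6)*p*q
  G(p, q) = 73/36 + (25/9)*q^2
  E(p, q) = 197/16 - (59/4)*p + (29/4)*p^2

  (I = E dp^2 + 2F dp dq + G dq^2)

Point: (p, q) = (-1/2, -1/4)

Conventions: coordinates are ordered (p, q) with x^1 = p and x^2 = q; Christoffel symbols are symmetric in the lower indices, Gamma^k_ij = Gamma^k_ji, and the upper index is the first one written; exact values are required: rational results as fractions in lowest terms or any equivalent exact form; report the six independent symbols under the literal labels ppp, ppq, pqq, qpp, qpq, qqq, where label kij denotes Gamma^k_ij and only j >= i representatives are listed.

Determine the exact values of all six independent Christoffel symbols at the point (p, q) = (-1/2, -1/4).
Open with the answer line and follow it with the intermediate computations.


Answer: Gamma_ppp = -2927/3549, Gamma_ppq = 0, Gamma_pqq = 5960/10647, Gamma_qpp = -1346/1183, Gamma_qpq = 0, Gamma_qqq = 4220/3549

E = 43/2, F = -71/12, G = 317/144 at the point
E_p = -22, E_q = 0, F_p = 19/8, F_q = 5, G_p = 0, G_q = -25/18
EG - F^2 = 1183/96;  g^inv = (96/1183) * [[317/144, 71/12], [71/12, 43/2]]
first-kind symbols [ij,l] = (1/2)(d_i g_jl + d_j g_il - d_l g_ij): [pp,p] = E_p/2 = -11, [pp,q] = F_p - E_q/2 = 19/8, [pq,p] = E_q/2 = 0, [pq,q] = G_p/2 = 0, [qq,p] = F_q - G_p/2 = 5, [qq,q] = G_q/2 = -25/36
Gamma^p_ij = (G*[ij,p] - F*[ij,q])/(EG - F^2), Gamma^q_ij = (E*[ij,q] - F*[ij,p])/(EG - F^2)


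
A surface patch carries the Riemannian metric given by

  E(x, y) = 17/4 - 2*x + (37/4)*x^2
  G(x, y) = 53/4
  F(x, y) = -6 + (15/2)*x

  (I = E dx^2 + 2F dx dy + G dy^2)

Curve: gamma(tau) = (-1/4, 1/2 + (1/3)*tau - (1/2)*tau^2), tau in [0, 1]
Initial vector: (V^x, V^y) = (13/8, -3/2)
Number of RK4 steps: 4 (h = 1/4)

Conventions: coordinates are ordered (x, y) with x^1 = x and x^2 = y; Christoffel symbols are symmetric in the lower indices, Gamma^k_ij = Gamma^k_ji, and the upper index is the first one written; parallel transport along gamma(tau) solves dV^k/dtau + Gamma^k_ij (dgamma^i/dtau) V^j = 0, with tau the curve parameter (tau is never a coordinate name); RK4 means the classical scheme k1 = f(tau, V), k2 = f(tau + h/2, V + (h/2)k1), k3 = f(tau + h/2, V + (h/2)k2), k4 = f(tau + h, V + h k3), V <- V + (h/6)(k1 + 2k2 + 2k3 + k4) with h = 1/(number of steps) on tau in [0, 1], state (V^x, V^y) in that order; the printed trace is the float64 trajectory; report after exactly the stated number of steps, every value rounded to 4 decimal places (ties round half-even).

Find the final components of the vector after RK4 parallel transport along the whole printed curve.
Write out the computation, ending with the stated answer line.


gamma'(tau) = (0, 1/3 - tau); f(tau, V)^k = -Gamma^k_ij(gamma(tau)) gamma'^i(tau) V^j; h = 1/4; intermediate values shown to 6 dp
curve data and Christoffel symbols at the stage parameters:
  tau = 0.000000: gamma = (-0.250000, 0.500000), gamma' = (0.000000, 0.333333); Gamma_xxx = 1.767865, Gamma_xxy = 0.000000, Gamma_xyy = 0.000000, Gamma_yxx = 1.616750, Gamma_yxy = 0.000000, Gamma_yyy = 0.000000
  tau = 0.125000: gamma = (-0.250000, 0.533854), gamma' = (0.000000, 0.208333); Gamma_xxx = 1.767865, Gamma_xxy = 0.000000, Gamma_xyy = 0.000000, Gamma_yxx = 1.616750, Gamma_yxy = 0.000000, Gamma_yyy = 0.000000
  tau = 0.250000: gamma = (-0.250000, 0.552083), gamma' = (0.000000, 0.083333); Gamma_xxx = 1.767865, Gamma_xxy = 0.000000, Gamma_xyy = 0.000000, Gamma_yxx = 1.616750, Gamma_yxy = 0.000000, Gamma_yyy = 0.000000
  tau = 0.375000: gamma = (-0.250000, 0.554688), gamma' = (0.000000, -0.041667); Gamma_xxx = 1.767865, Gamma_xxy = 0.000000, Gamma_xyy = 0.000000, Gamma_yxx = 1.616750, Gamma_yxy = 0.000000, Gamma_yyy = 0.000000
  tau = 0.500000: gamma = (-0.250000, 0.541667), gamma' = (0.000000, -0.166667); Gamma_xxx = 1.767865, Gamma_xxy = 0.000000, Gamma_xyy = 0.000000, Gamma_yxx = 1.616750, Gamma_yxy = 0.000000, Gamma_yyy = 0.000000
  tau = 0.625000: gamma = (-0.250000, 0.513021), gamma' = (0.000000, -0.291667); Gamma_xxx = 1.767865, Gamma_xxy = 0.000000, Gamma_xyy = 0.000000, Gamma_yxx = 1.616750, Gamma_yxy = 0.000000, Gamma_yyy = 0.000000
  tau = 0.750000: gamma = (-0.250000, 0.468750), gamma' = (0.000000, -0.416667); Gamma_xxx = 1.767865, Gamma_xxy = 0.000000, Gamma_xyy = 0.000000, Gamma_yxx = 1.616750, Gamma_yxy = 0.000000, Gamma_yyy = 0.000000
  tau = 0.875000: gamma = (-0.250000, 0.408854), gamma' = (0.000000, -0.541667); Gamma_xxx = 1.767865, Gamma_xxy = 0.000000, Gamma_xyy = 0.000000, Gamma_yxx = 1.616750, Gamma_yxy = 0.000000, Gamma_yyy = 0.000000
  tau = 1.000000: gamma = (-0.250000, 0.333333), gamma' = (0.000000, -0.666667); Gamma_xxx = 1.767865, Gamma_xxy = 0.000000, Gamma_xyy = 0.000000, Gamma_yxx = 1.616750, Gamma_yxy = 0.000000, Gamma_yyy = 0.000000
step 0: V^x = 1.6250, V^y = -1.5000
step 1: k1 = (0.000000, 0.000000), k2 = (0.000000, 0.000000), k3 = (0.000000, 0.000000), k4 = (0.000000, 0.000000); V <- V + (h/6)(k1 + 2k2 + 2k3 + k4): V^x = 1.6250, V^y = -1.5000
step 2: k1 = (0.000000, 0.000000), k2 = (0.000000, 0.000000), k3 = (0.000000, 0.000000), k4 = (0.000000, 0.000000); V <- V + (h/6)(k1 + 2k2 + 2k3 + k4): V^x = 1.6250, V^y = -1.5000
step 3: k1 = (0.000000, 0.000000), k2 = (0.000000, 0.000000), k3 = (0.000000, 0.000000), k4 = (0.000000, 0.000000); V <- V + (h/6)(k1 + 2k2 + 2k3 + k4): V^x = 1.6250, V^y = -1.5000
step 4: k1 = (0.000000, 0.000000), k2 = (0.000000, 0.000000), k3 = (0.000000, 0.000000), k4 = (0.000000, 0.000000); V <- V + (h/6)(k1 + 2k2 + 2k3 + k4): V^x = 1.6250, V^y = -1.5000

Answer: V^x = 1.6250, V^y = -1.5000


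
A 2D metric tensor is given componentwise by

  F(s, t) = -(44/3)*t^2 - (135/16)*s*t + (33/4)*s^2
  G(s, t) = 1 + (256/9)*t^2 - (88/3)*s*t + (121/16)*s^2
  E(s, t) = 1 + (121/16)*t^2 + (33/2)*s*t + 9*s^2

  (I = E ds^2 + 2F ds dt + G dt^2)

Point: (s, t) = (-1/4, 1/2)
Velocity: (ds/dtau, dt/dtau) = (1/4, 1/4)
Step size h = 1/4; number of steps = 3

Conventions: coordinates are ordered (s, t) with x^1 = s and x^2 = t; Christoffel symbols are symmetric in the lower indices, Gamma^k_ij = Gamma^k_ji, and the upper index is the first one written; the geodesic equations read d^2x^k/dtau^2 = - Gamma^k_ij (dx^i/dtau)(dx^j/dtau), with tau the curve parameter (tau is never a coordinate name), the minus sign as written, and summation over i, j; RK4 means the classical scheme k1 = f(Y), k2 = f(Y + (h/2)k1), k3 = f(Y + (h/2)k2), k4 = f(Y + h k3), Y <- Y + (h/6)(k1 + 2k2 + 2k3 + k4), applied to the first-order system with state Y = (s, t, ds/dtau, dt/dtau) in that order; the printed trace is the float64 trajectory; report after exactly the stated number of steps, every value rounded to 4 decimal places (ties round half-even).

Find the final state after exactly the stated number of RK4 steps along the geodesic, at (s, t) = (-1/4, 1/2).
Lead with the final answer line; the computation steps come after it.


Answer: s = -0.0657, t = 0.6995, ds/dtau = 0.2412, dt/dtau = 0.2788

f(Y) = (ds/dtau, dt/dtau, -Gamma^s_ij Y'^i Y'^j, -Gamma^t_ij Y'^i Y'^j) with the Gammas evaluated at the stage position; h = 0.250000; intermediate values shown to 6 dp
step 0: s = -0.2500, t = 0.5000, ds/dtau = 0.2500, dt/dtau = 0.2500
step 1:
  k1: at (s, t) = (-0.250000, 0.500000), (ds/dtau, dt/dtau) = (0.250000, 0.250000); Gamma_sss = 0.148326, Gamma_sst = 0.135966, Gamma_stt = -0.263691, Gamma_tss = -0.796017, Gamma_tst = -0.729682, Gamma_ttt = 1.415142; k1 = (0.250000, 0.250000, -0.009785, 0.052515)
  k2: at (s, t) = (-0.218750, 0.531250), (ds/dtau, dt/dtau) = (0.248777, 0.256564); Gamma_sss = 0.179537, Gamma_sst = 0.164576, Gamma_stt = -0.319177, Gamma_tss = -0.766374, Gamma_tst = -0.702509, Gamma_ttt = 1.362442; k2 = (0.248777, 0.256564, -0.011110, 0.047426)
  k3: at (s, t) = (-0.218903, 0.532071), (ds/dtau, dt/dtau) = (0.248611, 0.255928); Gamma_sss = 0.179460, Gamma_sst = 0.164505, Gamma_stt = -0.319039, Gamma_tss = -0.765402, Gamma_tst = -0.701619, Gamma_ttt = 1.360715; k3 = (0.248611, 0.255928, -0.011129, 0.047465)
  k4: at (s, t) = (-0.187847, 0.563982), (ds/dtau, dt/dtau) = (0.247218, 0.261866); Gamma_sss = 0.205754, Gamma_sst = 0.188607, Gamma_stt = -0.365784, Gamma_tss = -0.734422, Gamma_tst = -0.673220, Gamma_ttt = 1.305640; k4 = (0.247218, 0.261866, -0.011912, 0.042518)
  Y <- Y + (h/6)(k1 + 2k2 + 2k3 + k4): s = -0.1878, t = 0.5640, ds/dtau = 0.2472, dt/dtau = 0.2619
step 2:
  k1: at (s, t) = (-0.187834, 0.564035), (ds/dtau, dt/dtau) = (0.247243, 0.261867); Gamma_sss = 0.205762, Gamma_sst = 0.188616, Gamma_stt = -0.365800, Gamma_tss = -0.734366, Gamma_tst = -0.673169, Gamma_ttt = 1.305540; k1 = (0.247243, 0.261867, -0.011917, 0.042533)
  k2: at (s, t) = (-0.156928, 0.596769), (ds/dtau, dt/dtau) = (0.245753, 0.267184); Gamma_sss = 0.227499, Gamma_sst = 0.208541, Gamma_stt = -0.404443, Gamma_tss = -0.702584, Gamma_tst = -0.644035, Gamma_ttt = 1.249038; k2 = (0.245753, 0.267184, -0.012254, 0.037843)
  k3: at (s, t) = (-0.157114, 0.597433), (ds/dtau, dt/dtau) = (0.245711, 0.266598); Gamma_sss = 0.227270, Gamma_sst = 0.208331, Gamma_stt = -0.404035, Gamma_tss = -0.701903, Gamma_tst = -0.643411, Gamma_ttt = 1.247827; k3 = (0.245711, 0.266598, -0.012298, 0.037983)
  k4: at (s, t) = (-0.126406, 0.630685), (ds/dtau, dt/dtau) = (0.244168, 0.271363); Gamma_sss = 0.244762, Gamma_sst = 0.224365, Gamma_stt = -0.435133, Gamma_tss = -0.670308, Gamma_tst = -0.614449, Gamma_ttt = 1.191658; k4 = (0.244168, 0.271363, -0.012282, 0.033636)
  Y <- Y + (h/6)(k1 + 2k2 + 2k3 + k4): s = -0.1264, t = 0.6307, ds/dtau = 0.2442, dt/dtau = 0.2714
step 3:
  k1: at (s, t) = (-0.126403, 0.630735), (ds/dtau, dt/dtau) = (0.244188, 0.271360); Gamma_sss = 0.244754, Gamma_sst = 0.224358, Gamma_stt = -0.435119, Gamma_tss = -0.670261, Gamma_tst = -0.614406, Gamma_ttt = 1.191575; k1 = (0.244188, 0.271360, -0.012287, 0.033648)
  k2: at (s, t) = (-0.095879, 0.664655), (ds/dtau, dt/dtau) = (0.242652, 0.275566); Gamma_sss = 0.258464, Gamma_sst = 0.236925, Gamma_stt = -0.459491, Gamma_tss = -0.639126, Gamma_tst = -0.585865, Gamma_ttt = 1.136223; k2 = (0.242652, 0.275566, -0.012011, 0.029701)
  k3: at (s, t) = (-0.096071, 0.665181), (ds/dtau, dt/dtau) = (0.242687, 0.275072); Gamma_sss = 0.258204, Gamma_sst = 0.236687, Gamma_stt = -0.459030, Gamma_tss = -0.638682, Gamma_tst = -0.585458, Gamma_ttt = 1.135435; k3 = (0.242687, 0.275072, -0.012076, 0.029870)
  k4: at (s, t) = (-0.065731, 0.699503), (ds/dtau, dt/dtau) = (0.241169, 0.278827); Gamma_sss = 0.268637, Gamma_sst = 0.246251, Gamma_stt = -0.477577, Gamma_tss = -0.608627, Gamma_tst = -0.557908, Gamma_ttt = 1.082004; k4 = (0.241169, 0.278827, -0.011614, 0.026312)
  Y <- Y + (h/6)(k1 + 2k2 + 2k3 + k4): s = -0.0657, t = 0.6995, ds/dtau = 0.2412, dt/dtau = 0.2788


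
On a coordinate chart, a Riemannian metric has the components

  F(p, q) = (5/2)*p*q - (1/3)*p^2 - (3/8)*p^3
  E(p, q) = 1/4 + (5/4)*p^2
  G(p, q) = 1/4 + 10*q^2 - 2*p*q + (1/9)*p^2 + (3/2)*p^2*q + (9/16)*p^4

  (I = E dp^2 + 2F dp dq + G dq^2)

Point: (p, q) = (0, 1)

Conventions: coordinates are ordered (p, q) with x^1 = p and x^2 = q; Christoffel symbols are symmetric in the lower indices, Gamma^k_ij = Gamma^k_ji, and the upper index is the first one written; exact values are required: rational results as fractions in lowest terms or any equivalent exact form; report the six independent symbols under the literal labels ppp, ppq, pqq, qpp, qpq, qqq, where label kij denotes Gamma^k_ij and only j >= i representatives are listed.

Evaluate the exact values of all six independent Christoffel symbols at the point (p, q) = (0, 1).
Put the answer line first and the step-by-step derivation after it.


Answer: Gamma_ppp = 0, Gamma_ppq = 0, Gamma_pqq = 4, Gamma_qpp = 10/41, Gamma_qpq = -4/41, Gamma_qqq = 40/41

E = 1/4, F = 0, G = 41/4 at the point
E_p = 0, E_q = 0, F_p = 5/2, F_q = 0, G_p = -2, G_q = 20
EG - F^2 = 41/16;  g^inv = (16/41) * [[41/4, 0], [0, 1/4]]
first-kind symbols [ij,l] = (1/2)(d_i g_jl + d_j g_il - d_l g_ij): [pp,p] = E_p/2 = 0, [pp,q] = F_p - E_q/2 = 5/2, [pq,p] = E_q/2 = 0, [pq,q] = G_p/2 = -1, [qq,p] = F_q - G_p/2 = 1, [qq,q] = G_q/2 = 10
Gamma^p_ij = (G*[ij,p] - F*[ij,q])/(EG - F^2), Gamma^q_ij = (E*[ij,q] - F*[ij,p])/(EG - F^2)


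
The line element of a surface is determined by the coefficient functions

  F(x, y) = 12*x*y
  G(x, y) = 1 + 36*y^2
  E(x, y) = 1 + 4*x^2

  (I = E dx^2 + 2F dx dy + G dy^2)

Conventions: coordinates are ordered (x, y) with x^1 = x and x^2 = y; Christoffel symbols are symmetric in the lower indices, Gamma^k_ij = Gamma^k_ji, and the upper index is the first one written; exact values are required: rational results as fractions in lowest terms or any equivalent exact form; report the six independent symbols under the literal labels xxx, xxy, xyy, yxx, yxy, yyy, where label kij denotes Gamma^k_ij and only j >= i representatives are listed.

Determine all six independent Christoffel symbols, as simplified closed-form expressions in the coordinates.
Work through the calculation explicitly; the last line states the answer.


E = 1 + 4*x^2; F = 12*x*y; G = 1 + 36*y^2
Gamma^k_ij = (1/2) g^{kl} (d_i g_jl + d_j g_il - d_l g_ij), with g^inv = (1/(EG-F^2)) [[G, -F], [-F, E]]
first partials: E_x = 8*x, E_y = 0, F_x = 12*y, F_y = 12*x, G_x = 0, G_y = 72*y
D = EG - F^2 = 1 + 36*y^2 + 4*x^2
expanded: Gamma^x_xx = (G E_x - 2F F_x + F E_y)/(2D), Gamma^x_xy = (G E_y - F G_x)/(2D), Gamma^x_yy = (2G F_y - G G_x - F G_y)/(2D), Gamma^y_xx = (2E F_x - E E_y - F E_x)/(2D), Gamma^y_xy = (E G_x - F E_y)/(2D), Gamma^y_yy = (E G_y - 2F F_y + F G_x)/(2D); substitute and cancel common factors

Answer: Gamma_xxx = 4*x/(4*x^2 + 36*y^2 + 1), Gamma_xxy = 0, Gamma_xyy = 12*x/(4*x^2 + 36*y^2 + 1), Gamma_yxx = 12*y/(4*x^2 + 36*y^2 + 1), Gamma_yxy = 0, Gamma_yyy = 36*y/(4*x^2 + 36*y^2 + 1)


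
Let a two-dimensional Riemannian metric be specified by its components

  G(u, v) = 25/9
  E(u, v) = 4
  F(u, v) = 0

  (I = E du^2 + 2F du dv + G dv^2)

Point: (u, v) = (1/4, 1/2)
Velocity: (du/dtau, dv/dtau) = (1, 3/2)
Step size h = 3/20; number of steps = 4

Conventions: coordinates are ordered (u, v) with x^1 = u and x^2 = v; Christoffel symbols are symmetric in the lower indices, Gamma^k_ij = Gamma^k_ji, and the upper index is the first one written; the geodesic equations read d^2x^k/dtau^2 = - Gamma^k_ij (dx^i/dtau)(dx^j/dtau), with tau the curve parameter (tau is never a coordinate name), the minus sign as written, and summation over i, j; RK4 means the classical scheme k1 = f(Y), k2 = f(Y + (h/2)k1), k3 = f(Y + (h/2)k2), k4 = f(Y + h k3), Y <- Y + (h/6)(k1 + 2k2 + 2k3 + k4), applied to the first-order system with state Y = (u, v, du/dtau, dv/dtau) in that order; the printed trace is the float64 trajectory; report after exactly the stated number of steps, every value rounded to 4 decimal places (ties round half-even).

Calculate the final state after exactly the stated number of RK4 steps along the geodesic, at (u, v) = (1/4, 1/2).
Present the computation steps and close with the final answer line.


f(Y) = (du/dtau, dv/dtau, -Gamma^u_ij Y'^i Y'^j, -Gamma^v_ij Y'^i Y'^j) with the Gammas evaluated at the stage position; h = 0.150000; intermediate values shown to 6 dp
step 0: u = 0.2500, v = 0.5000, du/dtau = 1.0000, dv/dtau = 1.5000
step 1:
  k1: at (u, v) = (0.250000, 0.500000), (du/dtau, dv/dtau) = (1.000000, 1.500000); Gamma_uuu = 0.000000, Gamma_uuv = 0.000000, Gamma_uvv = 0.000000, Gamma_vuu = 0.000000, Gamma_vuv = 0.000000, Gamma_vvv = 0.000000; k1 = (1.000000, 1.500000, 0.000000, 0.000000)
  k2: at (u, v) = (0.325000, 0.612500), (du/dtau, dv/dtau) = (1.000000, 1.500000); Gamma_uuu = 0.000000, Gamma_uuv = 0.000000, Gamma_uvv = 0.000000, Gamma_vuu = 0.000000, Gamma_vuv = 0.000000, Gamma_vvv = 0.000000; k2 = (1.000000, 1.500000, 0.000000, 0.000000)
  k3: at (u, v) = (0.325000, 0.612500), (du/dtau, dv/dtau) = (1.000000, 1.500000); Gamma_uuu = 0.000000, Gamma_uuv = 0.000000, Gamma_uvv = 0.000000, Gamma_vuu = 0.000000, Gamma_vuv = 0.000000, Gamma_vvv = 0.000000; k3 = (1.000000, 1.500000, 0.000000, 0.000000)
  k4: at (u, v) = (0.400000, 0.725000), (du/dtau, dv/dtau) = (1.000000, 1.500000); Gamma_uuu = 0.000000, Gamma_uuv = 0.000000, Gamma_uvv = 0.000000, Gamma_vuu = 0.000000, Gamma_vuv = 0.000000, Gamma_vvv = 0.000000; k4 = (1.000000, 1.500000, 0.000000, 0.000000)
  Y <- Y + (h/6)(k1 + 2k2 + 2k3 + k4): u = 0.4000, v = 0.7250, du/dtau = 1.0000, dv/dtau = 1.5000
step 2:
  k1: at (u, v) = (0.400000, 0.725000), (du/dtau, dv/dtau) = (1.000000, 1.500000); Gamma_uuu = 0.000000, Gamma_uuv = 0.000000, Gamma_uvv = 0.000000, Gamma_vuu = 0.000000, Gamma_vuv = 0.000000, Gamma_vvv = 0.000000; k1 = (1.000000, 1.500000, 0.000000, 0.000000)
  k2: at (u, v) = (0.475000, 0.837500), (du/dtau, dv/dtau) = (1.000000, 1.500000); Gamma_uuu = 0.000000, Gamma_uuv = 0.000000, Gamma_uvv = 0.000000, Gamma_vuu = 0.000000, Gamma_vuv = 0.000000, Gamma_vvv = 0.000000; k2 = (1.000000, 1.500000, 0.000000, 0.000000)
  k3: at (u, v) = (0.475000, 0.837500), (du/dtau, dv/dtau) = (1.000000, 1.500000); Gamma_uuu = 0.000000, Gamma_uuv = 0.000000, Gamma_uvv = 0.000000, Gamma_vuu = 0.000000, Gamma_vuv = 0.000000, Gamma_vvv = 0.000000; k3 = (1.000000, 1.500000, 0.000000, 0.000000)
  k4: at (u, v) = (0.550000, 0.950000), (du/dtau, dv/dtau) = (1.000000, 1.500000); Gamma_uuu = 0.000000, Gamma_uuv = 0.000000, Gamma_uvv = 0.000000, Gamma_vuu = 0.000000, Gamma_vuv = 0.000000, Gamma_vvv = 0.000000; k4 = (1.000000, 1.500000, 0.000000, 0.000000)
  Y <- Y + (h/6)(k1 + 2k2 + 2k3 + k4): u = 0.5500, v = 0.9500, du/dtau = 1.0000, dv/dtau = 1.5000
step 3:
  k1: at (u, v) = (0.550000, 0.950000), (du/dtau, dv/dtau) = (1.000000, 1.500000); Gamma_uuu = 0.000000, Gamma_uuv = 0.000000, Gamma_uvv = 0.000000, Gamma_vuu = 0.000000, Gamma_vuv = 0.000000, Gamma_vvv = 0.000000; k1 = (1.000000, 1.500000, 0.000000, 0.000000)
  k2: at (u, v) = (0.625000, 1.062500), (du/dtau, dv/dtau) = (1.000000, 1.500000); Gamma_uuu = 0.000000, Gamma_uuv = 0.000000, Gamma_uvv = 0.000000, Gamma_vuu = 0.000000, Gamma_vuv = 0.000000, Gamma_vvv = 0.000000; k2 = (1.000000, 1.500000, 0.000000, 0.000000)
  k3: at (u, v) = (0.625000, 1.062500), (du/dtau, dv/dtau) = (1.000000, 1.500000); Gamma_uuu = 0.000000, Gamma_uuv = 0.000000, Gamma_uvv = 0.000000, Gamma_vuu = 0.000000, Gamma_vuv = 0.000000, Gamma_vvv = 0.000000; k3 = (1.000000, 1.500000, 0.000000, 0.000000)
  k4: at (u, v) = (0.700000, 1.175000), (du/dtau, dv/dtau) = (1.000000, 1.500000); Gamma_uuu = 0.000000, Gamma_uuv = 0.000000, Gamma_uvv = 0.000000, Gamma_vuu = 0.000000, Gamma_vuv = 0.000000, Gamma_vvv = 0.000000; k4 = (1.000000, 1.500000, 0.000000, 0.000000)
  Y <- Y + (h/6)(k1 + 2k2 + 2k3 + k4): u = 0.7000, v = 1.1750, du/dtau = 1.0000, dv/dtau = 1.5000
step 4:
  k1: at (u, v) = (0.700000, 1.175000), (du/dtau, dv/dtau) = (1.000000, 1.500000); Gamma_uuu = 0.000000, Gamma_uuv = 0.000000, Gamma_uvv = 0.000000, Gamma_vuu = 0.000000, Gamma_vuv = 0.000000, Gamma_vvv = 0.000000; k1 = (1.000000, 1.500000, 0.000000, 0.000000)
  k2: at (u, v) = (0.775000, 1.287500), (du/dtau, dv/dtau) = (1.000000, 1.500000); Gamma_uuu = 0.000000, Gamma_uuv = 0.000000, Gamma_uvv = 0.000000, Gamma_vuu = 0.000000, Gamma_vuv = 0.000000, Gamma_vvv = 0.000000; k2 = (1.000000, 1.500000, 0.000000, 0.000000)
  k3: at (u, v) = (0.775000, 1.287500), (du/dtau, dv/dtau) = (1.000000, 1.500000); Gamma_uuu = 0.000000, Gamma_uuv = 0.000000, Gamma_uvv = 0.000000, Gamma_vuu = 0.000000, Gamma_vuv = 0.000000, Gamma_vvv = 0.000000; k3 = (1.000000, 1.500000, 0.000000, 0.000000)
  k4: at (u, v) = (0.850000, 1.400000), (du/dtau, dv/dtau) = (1.000000, 1.500000); Gamma_uuu = 0.000000, Gamma_uuv = 0.000000, Gamma_uvv = 0.000000, Gamma_vuu = 0.000000, Gamma_vuv = 0.000000, Gamma_vvv = 0.000000; k4 = (1.000000, 1.500000, 0.000000, 0.000000)
  Y <- Y + (h/6)(k1 + 2k2 + 2k3 + k4): u = 0.8500, v = 1.4000, du/dtau = 1.0000, dv/dtau = 1.5000

Answer: u = 0.8500, v = 1.4000, du/dtau = 1.0000, dv/dtau = 1.5000


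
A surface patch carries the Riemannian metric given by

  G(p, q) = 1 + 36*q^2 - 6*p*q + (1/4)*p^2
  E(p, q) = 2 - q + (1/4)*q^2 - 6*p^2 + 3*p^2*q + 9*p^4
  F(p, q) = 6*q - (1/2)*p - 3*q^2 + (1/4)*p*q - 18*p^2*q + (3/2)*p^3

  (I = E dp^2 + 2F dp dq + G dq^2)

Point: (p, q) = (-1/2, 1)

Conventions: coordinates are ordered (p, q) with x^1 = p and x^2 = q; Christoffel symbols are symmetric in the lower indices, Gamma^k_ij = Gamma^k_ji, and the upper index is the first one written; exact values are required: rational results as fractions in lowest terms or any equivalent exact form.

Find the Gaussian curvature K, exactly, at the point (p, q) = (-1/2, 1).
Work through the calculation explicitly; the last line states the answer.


E = 17/16, F = -25/16, G = 641/16, EG - F^2 = 321/8 at the point
E_p = -3/2, E_q = 1/4, F_p = 151/8, F_q = -37/8, G_p = -25/4, G_q = 75
E_qq = 1/2, F_pq = 73/4, G_pp = 1/2
By Brioschi, K is (det M1 - det M2) divided by (EG - F^2) squared.
M1 = [[-E_qq/2 + F_pq - G_pp/2, E_p/2, F_p - E_q/2], [F_q - G_p/2, E, F], [G_q/2, F, G]] = [[71/4, -3/4, 75/4], [-3/2, 17/16, -25/16], [75/2, -25/16, 641/16]]; det M1 = 255/32
M2 = [[0, E_q/2, G_p/2], [E_q/2, E, F], [G_p/2, F, G]] = [[0, 1/8, -25/8], [1/8, 17/16, -25/16], [-25/8, -25/16, 641/16]]; det M2 = -313/32
det M1 - det M2 = 71/4; K = 71/4 / (321/8)^2 = 1136/103041

Answer: K = 1136/103041


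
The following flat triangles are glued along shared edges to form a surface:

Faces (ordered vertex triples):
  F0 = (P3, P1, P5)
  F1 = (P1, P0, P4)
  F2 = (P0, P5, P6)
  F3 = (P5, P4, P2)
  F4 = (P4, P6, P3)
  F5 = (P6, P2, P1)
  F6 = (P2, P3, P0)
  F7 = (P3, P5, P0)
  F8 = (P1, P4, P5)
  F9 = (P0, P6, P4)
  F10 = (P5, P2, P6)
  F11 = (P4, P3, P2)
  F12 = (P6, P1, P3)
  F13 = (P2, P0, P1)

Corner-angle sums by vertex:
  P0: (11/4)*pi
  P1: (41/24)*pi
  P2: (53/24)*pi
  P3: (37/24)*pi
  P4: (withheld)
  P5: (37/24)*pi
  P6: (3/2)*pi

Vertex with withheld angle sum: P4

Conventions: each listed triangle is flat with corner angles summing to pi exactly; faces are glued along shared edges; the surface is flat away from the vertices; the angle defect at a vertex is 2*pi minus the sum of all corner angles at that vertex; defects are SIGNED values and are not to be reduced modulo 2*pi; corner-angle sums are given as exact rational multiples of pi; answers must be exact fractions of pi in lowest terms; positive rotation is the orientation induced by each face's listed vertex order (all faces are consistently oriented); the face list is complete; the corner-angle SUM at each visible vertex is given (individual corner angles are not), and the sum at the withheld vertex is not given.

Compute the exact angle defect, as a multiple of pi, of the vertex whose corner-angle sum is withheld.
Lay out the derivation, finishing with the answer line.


V = 7, E = 21, F = 14; chi = V - E + F = 0
Gauss-Bonnet: total defect = 2*pi*chi = 0; visible defects sum to (3/4)*pi

Answer: defect(P4) = (-3/4)*pi


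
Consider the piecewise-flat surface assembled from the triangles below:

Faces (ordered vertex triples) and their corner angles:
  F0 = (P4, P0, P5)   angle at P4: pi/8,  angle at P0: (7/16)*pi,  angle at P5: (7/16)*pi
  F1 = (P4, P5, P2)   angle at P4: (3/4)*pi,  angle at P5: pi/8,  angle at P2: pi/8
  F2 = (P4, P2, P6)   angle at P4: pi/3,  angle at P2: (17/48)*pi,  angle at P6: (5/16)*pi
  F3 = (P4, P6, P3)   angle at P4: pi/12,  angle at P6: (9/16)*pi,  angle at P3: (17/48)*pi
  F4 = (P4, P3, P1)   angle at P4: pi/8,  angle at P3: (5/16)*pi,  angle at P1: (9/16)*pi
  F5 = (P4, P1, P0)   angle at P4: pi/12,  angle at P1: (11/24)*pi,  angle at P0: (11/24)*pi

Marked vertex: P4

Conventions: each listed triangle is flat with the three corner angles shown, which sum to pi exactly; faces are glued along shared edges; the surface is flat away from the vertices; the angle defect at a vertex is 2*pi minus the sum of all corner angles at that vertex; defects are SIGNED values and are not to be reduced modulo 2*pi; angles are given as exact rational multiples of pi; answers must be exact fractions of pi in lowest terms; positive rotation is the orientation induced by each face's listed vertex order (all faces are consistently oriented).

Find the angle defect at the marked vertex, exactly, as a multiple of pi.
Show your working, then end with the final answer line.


Sum of corner angles at P4: (3/2)*pi
defect = 2*pi - (3/2)*pi

Answer: defect(P4) = pi/2


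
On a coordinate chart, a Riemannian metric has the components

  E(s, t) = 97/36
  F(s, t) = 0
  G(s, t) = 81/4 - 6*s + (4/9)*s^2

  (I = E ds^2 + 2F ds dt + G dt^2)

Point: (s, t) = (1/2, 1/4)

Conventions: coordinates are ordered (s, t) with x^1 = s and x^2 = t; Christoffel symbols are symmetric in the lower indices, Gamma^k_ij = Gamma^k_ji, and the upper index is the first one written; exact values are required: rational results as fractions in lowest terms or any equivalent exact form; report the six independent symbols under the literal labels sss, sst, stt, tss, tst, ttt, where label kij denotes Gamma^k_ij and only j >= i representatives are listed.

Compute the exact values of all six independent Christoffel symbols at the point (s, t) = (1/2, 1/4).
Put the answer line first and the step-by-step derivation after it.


Answer: Gamma_sss = 0, Gamma_sst = 0, Gamma_stt = 100/97, Gamma_tss = 0, Gamma_tst = -4/25, Gamma_ttt = 0

E = 97/36, F = 0, G = 625/36 at the point
E_s = 0, E_t = 0, F_s = 0, F_t = 0, G_s = -50/9, G_t = 0
EG - F^2 = 60625/1296;  g^inv = (1296/60625) * [[625/36, 0], [0, 97/36]]
first-kind symbols [ij,l] = (1/2)(d_i g_jl + d_j g_il - d_l g_ij): [ss,s] = E_s/2 = 0, [ss,t] = F_s - E_t/2 = 0, [st,s] = E_t/2 = 0, [st,t] = G_s/2 = -25/9, [tt,s] = F_t - G_s/2 = 25/9, [tt,t] = G_t/2 = 0
Gamma^s_ij = (G*[ij,s] - F*[ij,t])/(EG - F^2), Gamma^t_ij = (E*[ij,t] - F*[ij,s])/(EG - F^2)
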